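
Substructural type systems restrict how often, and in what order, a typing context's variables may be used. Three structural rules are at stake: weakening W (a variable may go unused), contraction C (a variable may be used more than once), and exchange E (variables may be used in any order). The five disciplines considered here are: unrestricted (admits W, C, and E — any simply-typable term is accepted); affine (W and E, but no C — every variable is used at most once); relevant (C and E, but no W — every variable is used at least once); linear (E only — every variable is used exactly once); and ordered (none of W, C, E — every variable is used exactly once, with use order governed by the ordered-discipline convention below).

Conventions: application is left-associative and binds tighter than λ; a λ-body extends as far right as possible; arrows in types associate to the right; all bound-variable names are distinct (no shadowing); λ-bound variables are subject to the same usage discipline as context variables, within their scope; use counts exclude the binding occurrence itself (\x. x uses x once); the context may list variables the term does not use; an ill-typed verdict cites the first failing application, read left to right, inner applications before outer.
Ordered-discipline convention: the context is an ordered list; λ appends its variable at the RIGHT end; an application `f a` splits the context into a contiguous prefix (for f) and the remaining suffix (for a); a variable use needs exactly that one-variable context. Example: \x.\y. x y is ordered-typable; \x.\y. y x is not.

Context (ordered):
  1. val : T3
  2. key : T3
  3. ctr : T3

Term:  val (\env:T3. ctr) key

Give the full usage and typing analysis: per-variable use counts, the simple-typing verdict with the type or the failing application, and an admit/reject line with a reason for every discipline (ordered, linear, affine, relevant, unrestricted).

use counts: val: 1, key: 1, ctr: 1, env [bound]: 0
left-to-right use order: val, ctr, key
typing: ill-typed: non-arrow in function slot: T3
ordered: ✗, a type mismatch blocks all five
linear: ✗, the type mismatch rejects it
affine: ✗, not simply typable
relevant: ✗, fails simple typing
unrestricted: ✗, a type mismatch blocks all five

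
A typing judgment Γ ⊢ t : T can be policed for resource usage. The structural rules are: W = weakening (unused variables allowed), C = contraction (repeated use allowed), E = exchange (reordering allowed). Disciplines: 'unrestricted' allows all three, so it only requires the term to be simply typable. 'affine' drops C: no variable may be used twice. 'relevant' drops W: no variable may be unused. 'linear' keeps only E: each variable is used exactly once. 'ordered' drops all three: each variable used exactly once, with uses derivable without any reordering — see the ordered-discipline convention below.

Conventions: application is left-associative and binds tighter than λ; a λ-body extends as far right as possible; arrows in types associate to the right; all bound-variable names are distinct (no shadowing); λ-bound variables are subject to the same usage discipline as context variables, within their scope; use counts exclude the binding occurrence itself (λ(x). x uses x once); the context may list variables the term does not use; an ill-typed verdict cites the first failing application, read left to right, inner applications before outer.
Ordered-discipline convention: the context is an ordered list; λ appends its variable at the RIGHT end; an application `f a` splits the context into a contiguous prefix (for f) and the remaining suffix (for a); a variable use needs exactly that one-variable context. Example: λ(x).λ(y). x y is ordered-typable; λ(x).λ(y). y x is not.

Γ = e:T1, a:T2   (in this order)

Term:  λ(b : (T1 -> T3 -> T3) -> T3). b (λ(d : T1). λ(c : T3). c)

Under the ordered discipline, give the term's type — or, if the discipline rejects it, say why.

not well-typed under ordered — e, a, d left unused
variable uses: e: 0, a: 0, b (bound): 1, d (bound): 0, c (bound): 1
left-to-right use order: b, c
typing: the term checks, with type ((T1 -> T3 -> T3) -> T3) -> T3
per-discipline verdicts: ordered ✗; linear ✗; affine ✓; relevant ✗; unrestricted ✓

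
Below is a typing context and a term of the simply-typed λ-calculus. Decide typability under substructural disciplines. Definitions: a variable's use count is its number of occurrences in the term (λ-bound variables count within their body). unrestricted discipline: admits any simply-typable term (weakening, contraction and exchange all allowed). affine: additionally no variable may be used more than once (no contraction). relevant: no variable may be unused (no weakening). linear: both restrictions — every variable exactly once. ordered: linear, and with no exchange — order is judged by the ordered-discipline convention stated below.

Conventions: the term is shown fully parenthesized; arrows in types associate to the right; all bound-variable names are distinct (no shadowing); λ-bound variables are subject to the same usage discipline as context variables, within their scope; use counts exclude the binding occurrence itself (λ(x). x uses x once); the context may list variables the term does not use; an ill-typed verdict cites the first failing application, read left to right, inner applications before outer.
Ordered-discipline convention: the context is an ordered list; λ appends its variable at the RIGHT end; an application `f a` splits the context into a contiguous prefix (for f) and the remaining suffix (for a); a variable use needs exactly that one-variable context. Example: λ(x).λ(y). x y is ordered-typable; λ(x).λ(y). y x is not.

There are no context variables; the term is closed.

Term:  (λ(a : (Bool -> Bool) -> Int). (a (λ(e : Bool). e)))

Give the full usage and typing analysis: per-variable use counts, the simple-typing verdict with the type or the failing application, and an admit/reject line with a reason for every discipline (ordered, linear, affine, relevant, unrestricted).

variable uses: a (λ-bound)=1; e (λ-bound)=1
order of uses: a, e
typing: well-typed at ((Bool -> Bool) -> Int) -> Int
ordered: ✓ — one use each (a, e); ordered split holds
linear: ✓ — single use per variable (a, e)
affine: ✓ — no duplicate uses among a, e
relevant: ✓ — a, e: all used, weakening unneeded
unrestricted: ✓ — type-checks (((Bool -> Bool) -> Int) -> Int) and nothing is barred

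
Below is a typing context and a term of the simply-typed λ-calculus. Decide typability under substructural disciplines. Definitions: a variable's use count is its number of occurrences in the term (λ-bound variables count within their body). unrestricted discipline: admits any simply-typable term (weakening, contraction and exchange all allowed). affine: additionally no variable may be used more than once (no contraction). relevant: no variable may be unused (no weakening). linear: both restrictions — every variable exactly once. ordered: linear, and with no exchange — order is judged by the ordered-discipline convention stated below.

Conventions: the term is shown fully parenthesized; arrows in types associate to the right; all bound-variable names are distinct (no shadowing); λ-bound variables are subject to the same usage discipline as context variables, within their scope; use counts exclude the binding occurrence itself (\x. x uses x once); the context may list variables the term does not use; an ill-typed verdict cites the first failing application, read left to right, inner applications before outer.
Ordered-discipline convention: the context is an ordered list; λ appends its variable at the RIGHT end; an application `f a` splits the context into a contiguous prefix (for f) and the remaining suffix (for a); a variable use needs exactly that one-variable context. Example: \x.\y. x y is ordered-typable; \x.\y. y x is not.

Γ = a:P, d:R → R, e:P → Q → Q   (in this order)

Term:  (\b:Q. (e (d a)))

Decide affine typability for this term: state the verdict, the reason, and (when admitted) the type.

no — fails simple typing
variable uses: a: 1×; d: 1×; e: 1×; b [bound]: 0×
left-to-right use order: e, d, a
typing: ill-typed: argument of type P where R is required
across the five disciplines: ordered ✗; linear ✗; affine ✗; relevant ✗; unrestricted ✗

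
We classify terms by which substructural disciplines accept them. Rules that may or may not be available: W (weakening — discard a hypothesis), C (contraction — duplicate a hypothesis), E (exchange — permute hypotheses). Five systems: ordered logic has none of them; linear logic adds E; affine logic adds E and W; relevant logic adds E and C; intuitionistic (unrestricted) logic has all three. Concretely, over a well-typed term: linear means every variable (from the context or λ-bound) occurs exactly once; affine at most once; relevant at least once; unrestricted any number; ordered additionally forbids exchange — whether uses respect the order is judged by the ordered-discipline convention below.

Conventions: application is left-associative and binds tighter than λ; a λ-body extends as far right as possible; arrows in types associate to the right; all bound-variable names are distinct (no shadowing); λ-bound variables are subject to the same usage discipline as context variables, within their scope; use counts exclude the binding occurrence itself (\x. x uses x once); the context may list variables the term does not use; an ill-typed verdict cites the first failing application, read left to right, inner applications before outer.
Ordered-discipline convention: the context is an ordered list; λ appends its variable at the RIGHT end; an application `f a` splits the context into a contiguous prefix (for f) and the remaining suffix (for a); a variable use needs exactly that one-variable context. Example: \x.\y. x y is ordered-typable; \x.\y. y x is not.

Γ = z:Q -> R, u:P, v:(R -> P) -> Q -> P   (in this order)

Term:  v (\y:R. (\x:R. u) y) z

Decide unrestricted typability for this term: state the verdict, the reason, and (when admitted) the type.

no — the type mismatch rejects it
use counts: z: 1×, u: 1×, v: 1×, y (λ-bound): 1×, x (λ-bound): 0×
uses in reading order: v, u, y, z
typing: ill-typed: an application expects Q but receives Q -> R
summary: ordered ✗, linear ✗, affine ✗, relevant ✗, unrestricted ✗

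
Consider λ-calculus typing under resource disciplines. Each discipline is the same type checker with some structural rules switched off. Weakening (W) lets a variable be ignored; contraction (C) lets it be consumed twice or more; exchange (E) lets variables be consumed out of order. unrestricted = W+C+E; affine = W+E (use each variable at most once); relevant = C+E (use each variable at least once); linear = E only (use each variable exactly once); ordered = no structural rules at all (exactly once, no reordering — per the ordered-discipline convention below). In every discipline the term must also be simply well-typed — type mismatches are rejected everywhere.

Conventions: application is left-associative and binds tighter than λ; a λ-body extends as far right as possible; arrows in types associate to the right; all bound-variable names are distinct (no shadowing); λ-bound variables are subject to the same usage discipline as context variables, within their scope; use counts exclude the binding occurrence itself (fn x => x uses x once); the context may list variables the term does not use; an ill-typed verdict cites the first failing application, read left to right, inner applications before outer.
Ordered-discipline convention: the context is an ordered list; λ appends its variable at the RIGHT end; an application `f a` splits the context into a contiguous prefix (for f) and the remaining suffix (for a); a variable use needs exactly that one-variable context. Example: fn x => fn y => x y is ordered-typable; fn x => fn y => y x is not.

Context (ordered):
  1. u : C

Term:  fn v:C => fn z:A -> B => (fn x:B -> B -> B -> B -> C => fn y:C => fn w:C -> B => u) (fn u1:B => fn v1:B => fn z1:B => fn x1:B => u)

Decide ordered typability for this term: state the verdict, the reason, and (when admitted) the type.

no — u ×2 used more than once (contraction); unused: v, z, x, y, w, u1, v1, z1, x1 — weakening required
use counts: u: 2; v (λ-bound): 0; z (λ-bound): 0; x (λ-bound): 0; y (λ-bound): 0; w (λ-bound): 0; u1 (λ-bound): 0; v1 (λ-bound): 0; z1 (λ-bound): 0; x1 (λ-bound): 0
uses in reading order: u, u
typing: well-typed — term : C -> (A -> B) -> C -> (C -> B) -> C
summary: ordered ✗ | linear ✗ | affine ✗ | relevant ✗ | unrestricted ✓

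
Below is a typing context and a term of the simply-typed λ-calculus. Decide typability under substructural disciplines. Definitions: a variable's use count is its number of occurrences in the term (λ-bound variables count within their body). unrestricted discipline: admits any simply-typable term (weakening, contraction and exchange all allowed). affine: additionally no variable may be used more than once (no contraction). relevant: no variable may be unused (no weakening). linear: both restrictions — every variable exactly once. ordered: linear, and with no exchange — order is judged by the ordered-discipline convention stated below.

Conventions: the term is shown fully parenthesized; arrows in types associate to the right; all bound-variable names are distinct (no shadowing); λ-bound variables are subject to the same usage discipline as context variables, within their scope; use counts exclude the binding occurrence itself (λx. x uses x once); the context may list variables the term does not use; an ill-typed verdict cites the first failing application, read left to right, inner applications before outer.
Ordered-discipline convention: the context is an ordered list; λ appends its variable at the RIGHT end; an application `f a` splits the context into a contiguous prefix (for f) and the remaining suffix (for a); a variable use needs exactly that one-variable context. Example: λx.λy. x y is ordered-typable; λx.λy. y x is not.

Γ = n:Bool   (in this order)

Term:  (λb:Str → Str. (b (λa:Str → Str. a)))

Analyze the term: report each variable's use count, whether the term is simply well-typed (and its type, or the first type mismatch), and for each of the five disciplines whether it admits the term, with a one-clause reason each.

counts: n: 0×, b (λ-bound): 1×, a (λ-bound): 1×
uses in reading order: b, a
typing: ill-typed: a function awaiting Str gets (Str → Str) → Str → Str
ordered: ✗ — not simply typable
linear: ✗ — fails simple typing
affine: ✗ — a type mismatch blocks all five
relevant: ✗ — the type mismatch rejects it
unrestricted: ✗ — not simply typable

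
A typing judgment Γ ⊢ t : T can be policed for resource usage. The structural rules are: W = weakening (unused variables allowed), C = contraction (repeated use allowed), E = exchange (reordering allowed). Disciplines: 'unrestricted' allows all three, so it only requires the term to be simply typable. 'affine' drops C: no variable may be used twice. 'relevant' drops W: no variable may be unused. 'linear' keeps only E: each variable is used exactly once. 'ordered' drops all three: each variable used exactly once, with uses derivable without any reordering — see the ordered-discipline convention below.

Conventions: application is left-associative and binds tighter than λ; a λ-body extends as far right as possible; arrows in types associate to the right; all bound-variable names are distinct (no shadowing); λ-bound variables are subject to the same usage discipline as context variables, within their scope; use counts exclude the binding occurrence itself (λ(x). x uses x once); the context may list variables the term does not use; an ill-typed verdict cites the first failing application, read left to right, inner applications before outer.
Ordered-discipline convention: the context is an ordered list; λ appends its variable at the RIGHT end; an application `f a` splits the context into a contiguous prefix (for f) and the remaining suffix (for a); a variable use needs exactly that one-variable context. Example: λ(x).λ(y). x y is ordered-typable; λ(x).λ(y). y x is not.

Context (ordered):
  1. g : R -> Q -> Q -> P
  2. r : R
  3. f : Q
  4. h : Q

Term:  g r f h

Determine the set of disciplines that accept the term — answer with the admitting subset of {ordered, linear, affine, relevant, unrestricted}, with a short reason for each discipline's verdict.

admitted in: ordered, linear, affine, relevant, unrestricted
usage: g: 1×, r: 1×, f: 1×, h: 1×
use order (left to right): g, r, f, h
typing: well-typed at P
ordered ✓ (g, r, f, h once each; derivable with no W/C/E)
linear ✓ (exactly-once usage across g, r, f, h)
affine ✓ (at most one use each (g, r, f, h))
relevant ✓ (at least one use each (g, r, f, h))
unrestricted ✓ (typability at P is all that's needed)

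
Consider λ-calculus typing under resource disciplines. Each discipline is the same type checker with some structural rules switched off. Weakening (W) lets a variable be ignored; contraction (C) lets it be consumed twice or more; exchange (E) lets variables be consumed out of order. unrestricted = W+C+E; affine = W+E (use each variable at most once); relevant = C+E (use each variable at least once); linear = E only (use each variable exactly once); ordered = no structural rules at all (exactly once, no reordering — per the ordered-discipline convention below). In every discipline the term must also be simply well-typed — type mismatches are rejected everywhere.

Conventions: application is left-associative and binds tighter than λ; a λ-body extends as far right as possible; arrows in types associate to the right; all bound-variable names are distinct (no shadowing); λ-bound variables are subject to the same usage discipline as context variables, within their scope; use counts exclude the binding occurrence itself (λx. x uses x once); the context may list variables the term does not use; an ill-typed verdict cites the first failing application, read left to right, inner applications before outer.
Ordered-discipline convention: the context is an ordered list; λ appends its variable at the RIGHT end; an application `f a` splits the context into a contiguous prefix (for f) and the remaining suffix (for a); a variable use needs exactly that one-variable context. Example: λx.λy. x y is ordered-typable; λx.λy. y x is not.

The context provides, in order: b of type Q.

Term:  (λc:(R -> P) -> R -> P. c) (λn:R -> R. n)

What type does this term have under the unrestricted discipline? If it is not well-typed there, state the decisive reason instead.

not well-typed under unrestricted — a type mismatch blocks all five
use counts: b: 0; c (λ-bound): 1; n (λ-bound): 1
uses in reading order: c, n
typing: ill-typed: argument of type (R -> R) -> R -> R where (R -> P) -> R -> P is required
across the five disciplines: ordered ✗ · linear ✗ · affine ✗ · relevant ✗ · unrestricted ✗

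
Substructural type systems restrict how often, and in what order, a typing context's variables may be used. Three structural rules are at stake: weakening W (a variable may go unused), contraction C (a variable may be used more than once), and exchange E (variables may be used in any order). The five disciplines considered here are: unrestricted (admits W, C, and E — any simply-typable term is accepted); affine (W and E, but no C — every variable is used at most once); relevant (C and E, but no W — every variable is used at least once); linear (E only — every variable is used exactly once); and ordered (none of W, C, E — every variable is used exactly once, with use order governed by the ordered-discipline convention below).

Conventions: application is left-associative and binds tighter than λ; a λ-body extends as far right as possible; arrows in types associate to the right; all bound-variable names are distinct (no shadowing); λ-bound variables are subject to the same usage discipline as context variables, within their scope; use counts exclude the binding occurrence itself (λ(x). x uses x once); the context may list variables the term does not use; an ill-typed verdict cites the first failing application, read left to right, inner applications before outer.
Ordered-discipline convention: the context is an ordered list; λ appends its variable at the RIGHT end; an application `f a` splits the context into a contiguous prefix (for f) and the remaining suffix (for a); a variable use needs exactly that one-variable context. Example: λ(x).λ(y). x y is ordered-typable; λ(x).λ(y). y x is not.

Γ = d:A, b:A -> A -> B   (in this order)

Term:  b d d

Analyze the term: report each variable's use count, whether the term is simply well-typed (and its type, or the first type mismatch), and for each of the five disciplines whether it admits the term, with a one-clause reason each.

counts: d: 2×, b: 1×
order of uses: b, d, d
typing: ✓ — B
ordered: ✗, d ×2 used more than once (contraction)
linear: ✗, d ×2 used more than once (contraction)
affine: ✗, d ×2 used more than once (contraction)
relevant: ✓, at least one use each (d, b)
unrestricted: ✓, well-typed at B; no restrictions here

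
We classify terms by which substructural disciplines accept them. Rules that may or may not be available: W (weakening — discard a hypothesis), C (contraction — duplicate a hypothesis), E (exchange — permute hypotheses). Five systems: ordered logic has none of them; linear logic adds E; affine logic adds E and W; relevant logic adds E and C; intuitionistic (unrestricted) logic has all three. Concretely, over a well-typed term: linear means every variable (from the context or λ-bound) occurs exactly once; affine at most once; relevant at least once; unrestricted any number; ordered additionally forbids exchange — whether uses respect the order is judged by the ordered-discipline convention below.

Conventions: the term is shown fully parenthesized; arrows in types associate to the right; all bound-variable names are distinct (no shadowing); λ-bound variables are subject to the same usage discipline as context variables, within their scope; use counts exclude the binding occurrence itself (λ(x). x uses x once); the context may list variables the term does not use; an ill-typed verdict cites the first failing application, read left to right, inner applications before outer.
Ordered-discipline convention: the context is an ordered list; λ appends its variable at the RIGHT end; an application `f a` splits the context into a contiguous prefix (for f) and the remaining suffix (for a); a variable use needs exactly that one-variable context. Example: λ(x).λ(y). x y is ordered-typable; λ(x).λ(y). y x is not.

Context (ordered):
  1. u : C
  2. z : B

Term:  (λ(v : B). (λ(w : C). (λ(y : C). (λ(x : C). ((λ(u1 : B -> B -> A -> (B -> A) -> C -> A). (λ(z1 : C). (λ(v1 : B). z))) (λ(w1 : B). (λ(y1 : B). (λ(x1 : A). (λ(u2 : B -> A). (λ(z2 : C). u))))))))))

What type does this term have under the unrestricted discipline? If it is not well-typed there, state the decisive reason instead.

not well-typed under unrestricted — a type mismatch blocks all five
usage: u: 1×, z: 1×, v (bound): 0×, w (bound): 0×, y (bound): 0×, x (bound): 0×, u1 (bound): 0×, z1 (bound): 0×, v1 (bound): 0×, w1 (bound): 0×, y1 (bound): 0×, x1 (bound): 0×, u2 (bound): 0×, z2 (bound): 0×
uses in reading order: z, u
typing: ill-typed: an application expects B -> B -> A -> (B -> A) -> C -> A but receives B -> B -> A -> (B -> A) -> C -> C
summary: ordered ✗, linear ✗, affine ✗, relevant ✗, unrestricted ✗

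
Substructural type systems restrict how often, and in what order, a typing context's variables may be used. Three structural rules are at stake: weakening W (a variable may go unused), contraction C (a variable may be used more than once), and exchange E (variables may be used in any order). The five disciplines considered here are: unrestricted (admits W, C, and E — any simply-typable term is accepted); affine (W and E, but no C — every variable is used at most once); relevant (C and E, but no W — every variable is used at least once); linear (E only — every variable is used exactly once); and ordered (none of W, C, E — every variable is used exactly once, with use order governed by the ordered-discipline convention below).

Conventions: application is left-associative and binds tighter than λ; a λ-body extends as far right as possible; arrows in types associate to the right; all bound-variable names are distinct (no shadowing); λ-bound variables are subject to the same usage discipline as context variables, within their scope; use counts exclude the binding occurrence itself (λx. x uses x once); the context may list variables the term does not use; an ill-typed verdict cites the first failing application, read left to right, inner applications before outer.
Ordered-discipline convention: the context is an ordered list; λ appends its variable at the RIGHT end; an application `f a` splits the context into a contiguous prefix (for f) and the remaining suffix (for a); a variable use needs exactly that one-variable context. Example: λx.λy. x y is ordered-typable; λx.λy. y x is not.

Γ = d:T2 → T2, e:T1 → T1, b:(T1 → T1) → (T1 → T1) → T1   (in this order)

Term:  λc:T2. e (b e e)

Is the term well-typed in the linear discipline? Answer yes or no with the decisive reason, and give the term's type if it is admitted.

no — uses contraction: e ×3; d, c never used (weakening)
counts: d ×0; e ×3; b ×1; c (bound) ×0
order of uses: e, b, e, e
typing: well-typed — term : T2 → T1
all disciplines: ordered ✗; linear ✗; affine ✗; relevant ✗; unrestricted ✓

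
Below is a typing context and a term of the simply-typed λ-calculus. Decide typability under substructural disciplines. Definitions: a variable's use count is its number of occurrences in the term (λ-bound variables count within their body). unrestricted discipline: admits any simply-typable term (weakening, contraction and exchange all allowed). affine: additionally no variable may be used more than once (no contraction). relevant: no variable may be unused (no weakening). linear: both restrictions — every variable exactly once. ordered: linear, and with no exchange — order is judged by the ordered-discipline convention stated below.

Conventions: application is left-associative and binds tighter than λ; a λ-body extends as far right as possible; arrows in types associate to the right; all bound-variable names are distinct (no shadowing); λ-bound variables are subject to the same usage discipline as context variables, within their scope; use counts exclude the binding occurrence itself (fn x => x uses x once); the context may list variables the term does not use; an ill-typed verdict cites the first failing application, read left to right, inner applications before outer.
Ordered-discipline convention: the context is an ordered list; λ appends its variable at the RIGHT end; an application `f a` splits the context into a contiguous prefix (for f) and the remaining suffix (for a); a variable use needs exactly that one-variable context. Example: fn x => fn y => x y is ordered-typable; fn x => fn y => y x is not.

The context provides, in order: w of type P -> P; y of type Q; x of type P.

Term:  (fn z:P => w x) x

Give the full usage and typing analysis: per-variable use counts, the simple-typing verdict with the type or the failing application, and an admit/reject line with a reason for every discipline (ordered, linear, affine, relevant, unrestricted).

usage: w: 1×, y: 0×, x: 2×, z [bound]: 0×
left-to-right use order: w, x, x
typing: well-typed at P
ordered: ✗, repeated use of x ×2; y, z never used (weakening)
linear: ✗, repeated use of x ×2; y, z never used (weakening)
affine: ✗, repeated use of x ×2
relevant: ✗, y, z never used (weakening)
unrestricted: ✓, well-typed at P; no restrictions here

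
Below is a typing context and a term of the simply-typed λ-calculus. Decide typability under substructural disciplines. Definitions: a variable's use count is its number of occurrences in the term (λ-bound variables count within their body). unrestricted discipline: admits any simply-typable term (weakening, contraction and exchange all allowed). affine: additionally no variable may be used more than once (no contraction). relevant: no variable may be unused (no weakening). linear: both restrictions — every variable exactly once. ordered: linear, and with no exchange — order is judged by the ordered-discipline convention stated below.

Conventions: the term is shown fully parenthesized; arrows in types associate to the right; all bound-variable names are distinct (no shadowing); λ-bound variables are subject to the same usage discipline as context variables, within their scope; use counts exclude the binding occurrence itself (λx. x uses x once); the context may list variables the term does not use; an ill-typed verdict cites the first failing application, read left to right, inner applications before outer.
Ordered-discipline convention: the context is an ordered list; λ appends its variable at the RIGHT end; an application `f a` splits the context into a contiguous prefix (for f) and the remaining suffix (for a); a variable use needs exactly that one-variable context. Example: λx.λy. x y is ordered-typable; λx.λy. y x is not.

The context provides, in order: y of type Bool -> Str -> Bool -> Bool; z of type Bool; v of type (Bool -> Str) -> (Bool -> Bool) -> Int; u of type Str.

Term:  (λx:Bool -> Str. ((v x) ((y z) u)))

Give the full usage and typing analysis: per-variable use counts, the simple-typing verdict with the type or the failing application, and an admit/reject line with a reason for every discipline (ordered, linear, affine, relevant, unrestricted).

counts: y=1, z=1, v=1, u=1, x [bound]=1
order of uses: v, x, y, z, u
typing: well-typed — term : (Bool -> Str) -> Int
ordered ✗ (needs exchange: uses follow v, x, y, z, u)
linear ✓ (exactly-once usage across y, z, v, u, x)
affine ✓ (at most one use each (y, z, v, u, x))
relevant ✓ (every one of y, z, v, u, x appears)
unrestricted ✓ (simply typable at (Bool -> Str) -> Int; W, C, E all held)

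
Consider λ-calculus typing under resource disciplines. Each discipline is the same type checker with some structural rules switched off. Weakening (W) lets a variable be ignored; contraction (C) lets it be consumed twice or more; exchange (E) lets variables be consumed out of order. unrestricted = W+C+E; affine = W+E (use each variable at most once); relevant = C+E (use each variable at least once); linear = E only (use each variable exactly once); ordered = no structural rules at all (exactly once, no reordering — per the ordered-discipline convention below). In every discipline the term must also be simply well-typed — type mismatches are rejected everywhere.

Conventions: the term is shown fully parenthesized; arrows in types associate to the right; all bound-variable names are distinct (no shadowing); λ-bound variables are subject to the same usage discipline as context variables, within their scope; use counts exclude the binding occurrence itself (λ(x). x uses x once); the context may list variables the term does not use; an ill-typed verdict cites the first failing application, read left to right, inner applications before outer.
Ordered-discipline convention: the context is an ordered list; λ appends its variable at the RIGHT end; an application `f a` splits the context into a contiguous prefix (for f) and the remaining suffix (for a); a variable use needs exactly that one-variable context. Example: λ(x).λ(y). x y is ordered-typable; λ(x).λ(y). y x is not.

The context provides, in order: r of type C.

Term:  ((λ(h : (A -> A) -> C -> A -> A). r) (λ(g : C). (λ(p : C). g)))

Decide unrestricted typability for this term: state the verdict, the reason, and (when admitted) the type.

no — not simply typable
variable uses: r: 1×, h [bound]: 0×, g [bound]: 1×, p [bound]: 0×
use order (left to right): r, g
typing: ill-typed: a function awaiting (A -> A) -> C -> A -> A gets C -> C -> C
per-discipline verdicts: ordered ✗ | linear ✗ | affine ✗ | relevant ✗ | unrestricted ✗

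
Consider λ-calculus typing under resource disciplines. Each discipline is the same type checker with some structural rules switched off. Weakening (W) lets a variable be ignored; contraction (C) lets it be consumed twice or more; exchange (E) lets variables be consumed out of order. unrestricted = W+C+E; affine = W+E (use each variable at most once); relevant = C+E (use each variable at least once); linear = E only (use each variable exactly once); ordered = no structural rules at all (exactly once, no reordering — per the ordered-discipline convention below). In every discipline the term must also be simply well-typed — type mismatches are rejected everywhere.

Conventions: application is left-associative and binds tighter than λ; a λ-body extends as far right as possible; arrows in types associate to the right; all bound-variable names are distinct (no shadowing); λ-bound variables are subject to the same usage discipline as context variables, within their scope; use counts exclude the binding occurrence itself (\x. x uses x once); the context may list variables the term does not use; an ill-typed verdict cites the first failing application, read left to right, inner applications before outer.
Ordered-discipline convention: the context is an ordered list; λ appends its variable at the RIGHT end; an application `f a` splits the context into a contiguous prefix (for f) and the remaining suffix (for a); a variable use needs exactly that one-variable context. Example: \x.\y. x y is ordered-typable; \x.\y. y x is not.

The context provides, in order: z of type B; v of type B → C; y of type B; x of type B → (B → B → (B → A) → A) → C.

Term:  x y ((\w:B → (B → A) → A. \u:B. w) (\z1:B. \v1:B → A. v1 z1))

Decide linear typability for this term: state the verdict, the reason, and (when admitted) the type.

no — z, v, u never used (weakening)
use counts: z ×0; v ×0; y ×1; x ×1; w (λ-bound) ×1; u (λ-bound) ×0; z1 (λ-bound) ×1; v1 (λ-bound) ×1
uses in reading order: x, y, w, v1, z1
typing: the term checks, with type C
all disciplines: ordered ✗ · linear ✗ · affine ✓ · relevant ✗ · unrestricted ✓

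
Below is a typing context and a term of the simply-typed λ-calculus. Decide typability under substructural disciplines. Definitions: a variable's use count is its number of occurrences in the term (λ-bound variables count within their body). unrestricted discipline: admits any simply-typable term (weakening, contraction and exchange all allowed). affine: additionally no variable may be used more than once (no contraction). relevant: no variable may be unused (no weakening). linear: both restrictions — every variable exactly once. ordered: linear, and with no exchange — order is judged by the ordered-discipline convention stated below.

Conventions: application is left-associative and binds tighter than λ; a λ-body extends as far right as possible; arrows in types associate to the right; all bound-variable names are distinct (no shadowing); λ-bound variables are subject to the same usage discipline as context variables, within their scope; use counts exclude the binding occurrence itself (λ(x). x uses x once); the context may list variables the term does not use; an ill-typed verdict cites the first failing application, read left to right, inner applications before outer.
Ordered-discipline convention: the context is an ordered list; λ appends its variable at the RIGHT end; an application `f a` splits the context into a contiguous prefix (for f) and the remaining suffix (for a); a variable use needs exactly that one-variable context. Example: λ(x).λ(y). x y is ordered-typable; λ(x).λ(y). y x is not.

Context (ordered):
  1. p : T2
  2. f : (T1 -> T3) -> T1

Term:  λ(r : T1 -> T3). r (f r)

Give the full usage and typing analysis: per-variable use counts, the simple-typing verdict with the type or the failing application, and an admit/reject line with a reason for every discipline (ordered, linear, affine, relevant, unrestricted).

counts: p: 0×; f: 1×; r (bound): 2×
uses in reading order: r, f, r
typing: well-typed at (T1 -> T3) -> T3
ordered ✗ (uses contraction: r ×2; p left unused)
linear ✗ (uses contraction: r ×2; p left unused)
affine ✗ (uses contraction: r ×2)
relevant ✗ (p left unused)
unrestricted ✓ (well-typed at (T1 -> T3) -> T3; no restrictions here)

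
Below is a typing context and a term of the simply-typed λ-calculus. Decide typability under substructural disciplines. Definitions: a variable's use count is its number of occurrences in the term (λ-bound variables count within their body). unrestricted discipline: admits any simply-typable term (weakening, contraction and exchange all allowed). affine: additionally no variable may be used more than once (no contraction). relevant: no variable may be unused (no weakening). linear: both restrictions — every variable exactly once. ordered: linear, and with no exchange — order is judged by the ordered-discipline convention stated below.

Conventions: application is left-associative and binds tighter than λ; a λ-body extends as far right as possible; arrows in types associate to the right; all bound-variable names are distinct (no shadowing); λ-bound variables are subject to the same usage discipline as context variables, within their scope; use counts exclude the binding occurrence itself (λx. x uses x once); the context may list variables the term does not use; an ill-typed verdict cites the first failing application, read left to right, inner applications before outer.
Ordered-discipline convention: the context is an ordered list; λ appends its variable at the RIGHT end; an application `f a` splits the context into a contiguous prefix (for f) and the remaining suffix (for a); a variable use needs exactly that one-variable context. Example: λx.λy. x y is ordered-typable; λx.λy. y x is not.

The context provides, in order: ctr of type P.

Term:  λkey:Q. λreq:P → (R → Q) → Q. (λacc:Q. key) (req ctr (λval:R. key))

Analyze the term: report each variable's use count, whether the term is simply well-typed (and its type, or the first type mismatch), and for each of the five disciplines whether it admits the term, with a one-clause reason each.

use counts: ctr: 1; key [bound]: 2; req [bound]: 1; acc [bound]: 0; val [bound]: 0
order of uses: key, req, ctr, key
typing: well-typed at Q → (P → (R → Q) → Q) → Q
ordered: ✗, repeated use of key ×2; acc, val never used (weakening)
linear: ✗, repeated use of key ×2; acc, val never used (weakening)
affine: ✗, repeated use of key ×2
relevant: ✗, acc, val never used (weakening)
unrestricted: ✓, type-checks (Q → (P → (R → Q) → Q) → Q) and nothing is barred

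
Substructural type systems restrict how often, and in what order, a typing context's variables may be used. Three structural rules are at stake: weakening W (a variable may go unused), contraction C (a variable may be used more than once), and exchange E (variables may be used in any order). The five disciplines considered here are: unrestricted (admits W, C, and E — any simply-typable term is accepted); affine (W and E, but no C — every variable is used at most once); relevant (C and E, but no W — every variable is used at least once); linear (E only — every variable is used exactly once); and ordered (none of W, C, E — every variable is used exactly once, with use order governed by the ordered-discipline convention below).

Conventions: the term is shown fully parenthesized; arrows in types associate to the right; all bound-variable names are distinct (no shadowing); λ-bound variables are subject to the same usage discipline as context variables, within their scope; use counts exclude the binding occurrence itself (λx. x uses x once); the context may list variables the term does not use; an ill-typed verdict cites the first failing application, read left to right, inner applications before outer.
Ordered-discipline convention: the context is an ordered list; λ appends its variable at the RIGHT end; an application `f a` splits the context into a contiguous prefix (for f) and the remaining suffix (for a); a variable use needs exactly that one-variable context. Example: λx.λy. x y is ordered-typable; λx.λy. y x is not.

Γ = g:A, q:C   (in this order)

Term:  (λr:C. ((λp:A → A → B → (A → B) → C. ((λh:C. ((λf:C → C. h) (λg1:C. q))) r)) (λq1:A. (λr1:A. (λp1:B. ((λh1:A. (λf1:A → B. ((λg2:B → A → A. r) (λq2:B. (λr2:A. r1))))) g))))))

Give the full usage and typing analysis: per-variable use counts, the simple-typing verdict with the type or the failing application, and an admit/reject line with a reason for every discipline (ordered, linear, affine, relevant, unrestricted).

variable uses: g: 1, q: 1, r (bound): 2, p (bound): 0, h (bound): 1, f (bound): 0, g1 (bound): 0, q1 (bound): 0, r1 (bound): 1, p1 (bound): 0, h1 (bound): 0, f1 (bound): 0, g2 (bound): 0, q2 (bound): 0, r2 (bound): 0
use order (left to right): h, q, r, r, r1, g
typing: well-typed at C → C
ordered: ✗ — repeated use of r ×2; p, f, g1, q1, p1, h1, f1, g2, q2, r2 left unused
linear: ✗ — repeated use of r ×2; p, f, g1, q1, p1, h1, f1, g2, q2, r2 left unused
affine: ✗ — repeated use of r ×2
relevant: ✗ — p, f, g1, q1, p1, h1, f1, g2, q2, r2 left unused
unrestricted: ✓ — simply typable at C → C; W, C, E all held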